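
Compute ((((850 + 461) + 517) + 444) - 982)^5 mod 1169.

963

850 + 461 = 1311 ≡ 142 (mod 1169)
142 + 517 = 659
659 + 444 = 1103
1103 - 982 = 121
(121)^5 ≡ 963 (mod 1169)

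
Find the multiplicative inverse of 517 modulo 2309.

594

2309 = 4·517 + 241
517 = 2·241 + 35
241 = 6·35 + 31
35 = 1·31 + 4
31 = 7·4 + 3
4 = 1·3 + 1
3 = 3·1 + 0
gcd(517, 2309) = 1, so the inverse exists.
Back-substitute for 1:
1 = 1·4 − 1·3
  = −1·31 + 8·4
  = 8·35 − 9·31
  = −9·241 + 62·35
  = 62·517 − 133·241
  = −133·2309 + 594·517
So 517⁻¹ ≡ 594 (mod 2309).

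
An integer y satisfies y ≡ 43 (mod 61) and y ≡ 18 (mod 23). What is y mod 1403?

61⁻¹ mod 23: 61×20 ≡ 1 (mod 23), so 61⁻¹ ≡ 20.
y = 43 + 61×((18 − 43)×20 mod 23) = 43 + 61×6 = 409.
Check: 409 mod 61 = 43, 409 mod 23 = 18. ✓

409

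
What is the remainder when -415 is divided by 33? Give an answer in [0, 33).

14

-415 = -13·33 + 14, so -415 ≡ 14 (mod 33).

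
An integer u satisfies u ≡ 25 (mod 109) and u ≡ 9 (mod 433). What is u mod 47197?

109⁻¹ mod 433: 109*290 ≡ 1 (mod 433), so 109⁻¹ ≡ 290.
u = 25 + 109*((9 − 25)*290 mod 433) = 25 + 109*123 = 13432.

13432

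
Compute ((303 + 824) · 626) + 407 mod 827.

478

303 + 824 = 1127 ≡ 300 (mod 827)
300 · 626 = 187800 ≡ 71 (mod 827)
71 + 407 = 478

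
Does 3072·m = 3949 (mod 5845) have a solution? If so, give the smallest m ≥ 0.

gcd(3072, 5845) = 1, so a unique solution mod 5845 exists.
3072⁻¹ ≡ 4633 (mod 5845).
m ≡ 4633·3949 ≡ 867 (mod 5845).

867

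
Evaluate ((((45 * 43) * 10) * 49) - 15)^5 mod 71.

45 * 43 = 1935 ≡ 18 (mod 71)
18 * 10 = 180 ≡ 38 (mod 71)
38 * 49 = 1862 ≡ 16 (mod 71)
16 - 15 = 1
(1)^5 ≡ 1 (mod 71)

1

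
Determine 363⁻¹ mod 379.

Run the extended Euclidean algorithm:
379 = 1*363 + 16
363 = 22*16 + 11
16 = 1*11 + 5
11 = 2*5 + 1
5 = 5*1 + 0
gcd(363, 379) = 1, so the inverse exists.
Back-substitute for 1:
1 = 1*11 − 2*5
  = −2*16 + 3*11
  = 3*363 − 68*16
  = −68*379 + 71*363
So 363⁻¹ ≡ 71 (mod 379).

71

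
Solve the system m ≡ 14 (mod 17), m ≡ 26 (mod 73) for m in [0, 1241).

17⁻¹ mod 73: 17*43 ≡ 1 (mod 73), so 17⁻¹ ≡ 43.
m = 14 + 17*((26 − 14)*43 mod 73) = 14 + 17*5 = 99.

99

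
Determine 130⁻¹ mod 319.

319 = 2·130 + 59
130 = 2·59 + 12
59 = 4·12 + 11
12 = 1·11 + 1
11 = 11·1 + 0
gcd(130, 319) = 1, so the inverse exists.
Back-substitute for 1:
1 = 1·12 − 1·11
  = −1·59 + 5·12
  = 5·130 − 11·59
  = −11·319 + 27·130
So 130⁻¹ ≡ 27 (mod 319).

27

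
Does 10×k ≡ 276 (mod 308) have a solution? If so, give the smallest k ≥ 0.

120

gcd(10, 308) = 2, and 2 | 276, so solutions exist.
Divide through by 2: 5×k ≡ 138 (mod 154).
5⁻¹ ≡ 31 (mod 154).
k ≡ 31×138 ≡ 120 (mod 154).
The smallest non-negative solution is k = 120.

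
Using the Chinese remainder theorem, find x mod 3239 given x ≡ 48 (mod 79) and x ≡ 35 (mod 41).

1470

79⁻¹ mod 41: 79*27 ≡ 1 (mod 41), so 79⁻¹ ≡ 27.
x = 48 + 79*((35 − 48)*27 mod 41) = 48 + 79*18 = 1470.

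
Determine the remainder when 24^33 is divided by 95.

By square-and-multiply:
24^1 ≡ 24 (mod 95)
24^2 ≡ 24^2 = 576 ≡ 6 (mod 95)
24^4 ≡ 6^2 = 36 (mod 95)
24^8 ≡ 36^2 = 1296 ≡ 61 (mod 95)
24^16 ≡ 61^2 = 3721 ≡ 16 (mod 95)
24^32 ≡ 16^2 = 256 ≡ 66 (mod 95)
24^33 = 24^32 * 24^1 ≡ 66 * 24 (mod 95).
66 * 24 = 1584 ≡ 64 (mod 95).

64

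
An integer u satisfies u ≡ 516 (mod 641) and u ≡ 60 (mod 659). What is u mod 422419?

157561

641⁻¹ mod 659: 641·183 ≡ 1 (mod 659), so 641⁻¹ ≡ 183.
u = 516 + 641·((60 − 516)·183 mod 659) = 516 + 641·245 = 157561.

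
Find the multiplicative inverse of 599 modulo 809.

574

809 = 1·599 + 210
599 = 2·210 + 179
210 = 1·179 + 31
179 = 5·31 + 24
31 = 1·24 + 7
24 = 3·7 + 3
7 = 2·3 + 1
3 = 3·1 + 0
gcd(599, 809) = 1, so the inverse exists.
Back-substitute for 1:
1 = 1·7 − 2·3
  = −2·24 + 7·7
  = 7·31 − 9·24
  = −9·179 + 52·31
  = 52·210 − 61·179
  = −61·599 + 174·210
  = 174·809 − 235·599
So 599⁻¹ ≡ −235 ≡ 574 (mod 809).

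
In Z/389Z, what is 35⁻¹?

289

Run the extended Euclidean algorithm:
389 = 11*35 + 4
35 = 8*4 + 3
4 = 1*3 + 1
3 = 3*1 + 0
gcd(35, 389) = 1, so the inverse exists.
Back-substitute for 1:
1 = 1*4 − 1*3
  = −1*35 + 9*4
  = 9*389 − 100*35
So 35⁻¹ ≡ −100 ≡ 289 (mod 389).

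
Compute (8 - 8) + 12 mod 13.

8 - 8 = 0
0 + 12 = 12

12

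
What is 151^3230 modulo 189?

By square-and-multiply:
3230 in binary is 110010011110, i.e. 3230 = 2048 + 1024 + 128 + 16 + 8 + 4 + 2.
151^1 ≡ 151 (mod 189)
151^2 ≡ 151^2 = 22801 ≡ 121 (mod 189)
151^4 ≡ 121^2 = 14641 ≡ 88 (mod 189)
151^8 ≡ 88^2 = 7744 ≡ 184 (mod 189)
151^16 ≡ 184^2 = 33856 ≡ 25 (mod 189)
151^32 ≡ 25^2 = 625 ≡ 58 (mod 189)
151^64 ≡ 58^2 = 3364 ≡ 151 (mod 189)
151^128 ≡ 151^2 = 22801 ≡ 121 (mod 189)
151^256 ≡ 121^2 = 14641 ≡ 88 (mod 189)
151^512 ≡ 88^2 = 7744 ≡ 184 (mod 189)
151^1024 ≡ 184^2 = 33856 ≡ 25 (mod 189)
151^2048 ≡ 25^2 = 625 ≡ 58 (mod 189)
151^3230 = 151^2048 × 151^1024 × 151^128 × 151^16 × 151^8 × 151^4 × 151^2 ≡ 58 × 25 × 121 × 25 × 184 × 88 × 121 (mod 189).
Accumulate the product:
58 × 25 = 1450 ≡ 127
127 × 121 = 15367 ≡ 58
58 × 25 = 1450 ≡ 127
127 × 184 = 23368 ≡ 121
121 × 88 = 10648 ≡ 64
64 × 121 = 7744 ≡ 184

184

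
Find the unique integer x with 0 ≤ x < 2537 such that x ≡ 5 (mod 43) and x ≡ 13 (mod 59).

43⁻¹ mod 59: 43*11 ≡ 1 (mod 59), so 43⁻¹ ≡ 11.
x = 5 + 43*((13 − 5)*11 mod 59) = 5 + 43*29 = 1252.

1252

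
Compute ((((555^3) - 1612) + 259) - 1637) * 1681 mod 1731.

(555)^3 ≡ 315 (mod 1731)
315 - 1612 = -1297 ≡ 434 (mod 1731)
434 + 259 = 693
693 - 1637 = -944 ≡ 787 (mod 1731)
787 * 1681 = 1322947 ≡ 463 (mod 1731)

463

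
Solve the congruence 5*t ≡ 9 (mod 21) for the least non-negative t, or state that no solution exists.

6

gcd(5, 21) = 1, so a unique solution mod 21 exists.
5⁻¹ ≡ 17 (mod 21).
t ≡ 17*9 ≡ 6 (mod 21).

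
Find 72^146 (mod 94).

64

By square-and-multiply:
146 in binary is 10010010, i.e. 146 = 128 + 16 + 2.
72^1 ≡ 72 (mod 94)
72^2 ≡ 72^2 = 5184 ≡ 14 (mod 94)
72^4 ≡ 14^2 = 196 ≡ 8 (mod 94)
72^8 ≡ 8^2 = 64 (mod 94)
72^16 ≡ 64^2 = 4096 ≡ 54 (mod 94)
72^32 ≡ 54^2 = 2916 ≡ 2 (mod 94)
72^64 ≡ 2^2 = 4 (mod 94)
72^128 ≡ 4^2 = 16 (mod 94)
72^146 = 72^128 · 72^16 · 72^2 ≡ 16 · 54 · 14 (mod 94).
Accumulate the product:
16 · 54 = 864 ≡ 18
18 · 14 = 252 ≡ 64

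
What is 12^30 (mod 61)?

Using repeated squaring:
30 in binary is 11110, i.e. 30 = 16 + 8 + 4 + 2.
12^1 ≡ 12 (mod 61)
12^2 ≡ 12^2 = 144 ≡ 22 (mod 61)
12^4 ≡ 22^2 = 484 ≡ 57 (mod 61)
12^8 ≡ 57^2 = 3249 ≡ 16 (mod 61)
12^16 ≡ 16^2 = 256 ≡ 12 (mod 61)
12^30 = 12^16 × 12^8 × 12^4 × 12^2 ≡ 12 × 16 × 57 × 22 (mod 61).
Accumulate the product:
12 × 16 = 192 ≡ 9
9 × 57 = 513 ≡ 25
25 × 22 = 550 ≡ 1

1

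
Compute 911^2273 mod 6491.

911^1 ≡ 911 (mod 6491)
911^2 ≡ 911^2 = 829921 ≡ 5564 (mod 6491)
911^4 ≡ 5564^2 = 30958096 ≡ 2517 (mod 6491)
911^8 ≡ 2517^2 = 6335289 ≡ 73 (mod 6491)
911^16 ≡ 73^2 = 5329 (mod 6491)
911^32 ≡ 5329^2 = 28398241 ≡ 116 (mod 6491)
911^64 ≡ 116^2 = 13456 ≡ 474 (mod 6491)
911^128 ≡ 474^2 = 224676 ≡ 3982 (mod 6491)
911^256 ≡ 3982^2 = 15856324 ≡ 5302 (mod 6491)
911^512 ≡ 5302^2 = 28111204 ≡ 5174 (mod 6491)
911^1024 ≡ 5174^2 = 26770276 ≡ 1392 (mod 6491)
911^2048 ≡ 1392^2 = 1937664 ≡ 3346 (mod 6491)
911^2273 = 911^2048 * 911^128 * 911^64 * 911^32 * 911^1 ≡ 3346 * 3982 * 474 * 116 * 911 (mod 6491).
Accumulate the product:
3346 * 3982 = 13323772 ≡ 4240
4240 * 474 = 2009760 ≡ 4041
4041 * 116 = 468756 ≡ 1404
1404 * 911 = 1279044 ≡ 317

317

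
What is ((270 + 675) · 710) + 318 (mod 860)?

468

270 + 675 = 945 ≡ 85 (mod 860)
85 · 710 = 60350 ≡ 150 (mod 860)
150 + 318 = 468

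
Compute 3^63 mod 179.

36

By square-and-multiply:
63 in binary is 111111, i.e. 63 = 32 + 16 + 8 + 4 + 2 + 1.
3^1 ≡ 3 (mod 179)
3^2 ≡ 3^2 = 9 (mod 179)
3^4 ≡ 9^2 = 81 (mod 179)
3^8 ≡ 81^2 = 6561 ≡ 117 (mod 179)
3^16 ≡ 117^2 = 13689 ≡ 85 (mod 179)
3^32 ≡ 85^2 = 7225 ≡ 65 (mod 179)
3^63 = 3^32 × 3^16 × 3^8 × 3^4 × 3^2 × 3^1 ≡ 65 × 85 × 117 × 81 × 9 × 3 (mod 179).
Accumulate the product:
65 × 85 = 5525 ≡ 155
155 × 117 = 18135 ≡ 56
56 × 81 = 4536 ≡ 61
61 × 9 = 549 ≡ 12
12 × 3 = 36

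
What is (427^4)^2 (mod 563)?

(427)^4 ≡ 133 (mod 563)
(133)^2 ≡ 236 (mod 563)

236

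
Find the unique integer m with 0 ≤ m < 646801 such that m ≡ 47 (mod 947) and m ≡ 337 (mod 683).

476388

947⁻¹ mod 683: 947×282 ≡ 1 (mod 683), so 947⁻¹ ≡ 282.
m = 47 + 947×((337 − 47)×282 mod 683) = 47 + 947×503 = 476388.
Check: 476388 mod 947 = 47, 476388 mod 683 = 337. ✓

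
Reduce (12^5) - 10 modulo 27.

(12)^5 ≡ 0 (mod 27)
0 - 10 = -10 ≡ 17 (mod 27)

17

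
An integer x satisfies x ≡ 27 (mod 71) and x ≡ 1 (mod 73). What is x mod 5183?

71⁻¹ mod 73: 71·36 ≡ 1 (mod 73), so 71⁻¹ ≡ 36.
x = 27 + 71·((1 − 27)·36 mod 73) = 27 + 71·13 = 950.

950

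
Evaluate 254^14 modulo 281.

254^1 ≡ 254 (mod 281)
254^2 ≡ 254^2 = 64516 ≡ 167 (mod 281)
254^4 ≡ 167^2 = 27889 ≡ 70 (mod 281)
254^8 ≡ 70^2 = 4900 ≡ 123 (mod 281)
254^14 = 254^8 * 254^4 * 254^2 ≡ 123 * 70 * 167 (mod 281).
Accumulate the product:
123 * 70 = 8610 ≡ 180
180 * 167 = 30060 ≡ 274

274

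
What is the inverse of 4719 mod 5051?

2419

Apply the Euclidean algorithm and back-substitute:
5051 = 1*4719 + 332
4719 = 14*332 + 71
332 = 4*71 + 48
71 = 1*48 + 23
48 = 2*23 + 2
23 = 11*2 + 1
2 = 2*1 + 0
gcd(4719, 5051) = 1, so the inverse exists.
Back-substitute for 1:
1 = 1*23 − 11*2
  = −11*48 + 23*23
  = 23*71 − 34*48
  = −34*332 + 159*71
  = 159*4719 − 2260*332
  = −2260*5051 + 2419*4719
So 4719⁻¹ ≡ 2419 (mod 5051).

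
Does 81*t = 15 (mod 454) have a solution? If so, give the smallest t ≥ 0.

gcd(81, 454) = 1, so a unique solution mod 454 exists.
81⁻¹ ≡ 213 (mod 454).
t ≡ 213*15 ≡ 17 (mod 454).

17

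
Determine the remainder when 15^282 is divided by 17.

Compute successive squares:
15^1 ≡ 15 (mod 17)
15^2 ≡ 15^2 = 225 ≡ 4 (mod 17)
15^4 ≡ 4^2 = 16 (mod 17)
15^8 ≡ 16^2 = 256 ≡ 1 (mod 17)
15^16 ≡ 1^2 = 1 (mod 17)
15^32 ≡ 1^2 = 1 (mod 17)
15^64 ≡ 1^2 = 1 (mod 17)
15^128 ≡ 1^2 = 1 (mod 17)
15^256 ≡ 1^2 = 1 (mod 17)
15^282 = 15^256 * 15^16 * 15^8 * 15^2 ≡ 1 * 1 * 1 * 4 (mod 17).
Accumulate the product:
1 * 1 = 1
1 * 1 = 1
1 * 4 = 4

4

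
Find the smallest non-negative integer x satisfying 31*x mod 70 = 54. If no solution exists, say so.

gcd(31, 70) = 1, so a unique solution mod 70 exists.
31⁻¹ ≡ 61 (mod 70).
x ≡ 61*54 ≡ 4 (mod 70).

4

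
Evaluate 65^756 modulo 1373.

Using repeated squaring:
65^1 ≡ 65 (mod 1373)
65^2 ≡ 65^2 = 4225 ≡ 106 (mod 1373)
65^4 ≡ 106^2 = 11236 ≡ 252 (mod 1373)
65^8 ≡ 252^2 = 63504 ≡ 346 (mod 1373)
65^16 ≡ 346^2 = 119716 ≡ 265 (mod 1373)
65^32 ≡ 265^2 = 70225 ≡ 202 (mod 1373)
65^64 ≡ 202^2 = 40804 ≡ 987 (mod 1373)
65^128 ≡ 987^2 = 974169 ≡ 712 (mod 1373)
65^256 ≡ 712^2 = 506944 ≡ 307 (mod 1373)
65^512 ≡ 307^2 = 94249 ≡ 885 (mod 1373)
65^756 = 65^512 * 65^128 * 65^64 * 65^32 * 65^16 * 65^4 ≡ 885 * 712 * 987 * 202 * 265 * 252 (mod 1373).
Accumulate the product:
885 * 712 = 630120 ≡ 1286
1286 * 987 = 1269282 ≡ 630
630 * 202 = 127260 ≡ 944
944 * 265 = 250160 ≡ 274
274 * 252 = 69048 ≡ 398

398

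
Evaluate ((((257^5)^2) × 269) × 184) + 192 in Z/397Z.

155

(257)^5 ≡ 277 (mod 397)
(277)^2 ≡ 108 (mod 397)
108 × 269 = 29052 ≡ 71 (mod 397)
71 × 184 = 13064 ≡ 360 (mod 397)
360 + 192 = 552 ≡ 155 (mod 397)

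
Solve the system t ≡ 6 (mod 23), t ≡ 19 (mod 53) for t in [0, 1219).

443

23⁻¹ mod 53: 23×30 ≡ 1 (mod 53), so 23⁻¹ ≡ 30.
t = 6 + 23×((19 − 6)×30 mod 53) = 6 + 23×19 = 443.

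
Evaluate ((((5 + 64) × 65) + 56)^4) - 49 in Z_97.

70

5 + 64 = 69
69 × 65 = 4485 ≡ 23 (mod 97)
23 + 56 = 79
(79)^4 ≡ 22 (mod 97)
22 - 49 = -27 ≡ 70 (mod 97)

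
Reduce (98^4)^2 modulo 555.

46

(98)^4 ≡ 256 (mod 555)
(256)^2 ≡ 46 (mod 555)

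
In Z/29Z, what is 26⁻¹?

19

Apply the Euclidean algorithm and back-substitute:
29 = 1·26 + 3
26 = 8·3 + 2
3 = 1·2 + 1
2 = 2·1 + 0
gcd(26, 29) = 1, so the inverse exists.
Bézout: 1 = 9·29 − 10·26.
So 26⁻¹ ≡ −10 ≡ 19 (mod 29).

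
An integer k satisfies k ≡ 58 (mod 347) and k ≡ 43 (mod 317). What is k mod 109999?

54884

347⁻¹ mod 317: 347·74 ≡ 1 (mod 317), so 347⁻¹ ≡ 74.
k = 58 + 347·((43 − 58)·74 mod 317) = 58 + 347·158 = 54884.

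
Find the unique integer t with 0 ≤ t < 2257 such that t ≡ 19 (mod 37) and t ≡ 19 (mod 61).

37⁻¹ mod 61: 37*33 ≡ 1 (mod 61), so 37⁻¹ ≡ 33.
t = 19 + 37*((19 − 19)*33 mod 61) = 19 + 37*0 = 19.

19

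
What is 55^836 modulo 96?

Using repeated squaring:
55^1 ≡ 55 (mod 96)
55^2 ≡ 55^2 = 3025 ≡ 49 (mod 96)
55^4 ≡ 49^2 = 2401 ≡ 1 (mod 96)
55^8 ≡ 1^2 = 1 (mod 96)
55^16 ≡ 1^2 = 1 (mod 96)
55^32 ≡ 1^2 = 1 (mod 96)
55^64 ≡ 1^2 = 1 (mod 96)
55^128 ≡ 1^2 = 1 (mod 96)
55^256 ≡ 1^2 = 1 (mod 96)
55^512 ≡ 1^2 = 1 (mod 96)
55^836 = 55^512 * 55^256 * 55^64 * 55^4 ≡ 1 * 1 * 1 * 1 (mod 96).
Accumulate the product:
1 * 1 = 1
1 * 1 = 1
1 * 1 = 1

1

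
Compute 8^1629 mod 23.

1629 in binary is 11001011101, i.e. 1629 = 1024 + 512 + 64 + 16 + 8 + 4 + 1.
8^1 ≡ 8 (mod 23)
8^2 ≡ 8^2 = 64 ≡ 18 (mod 23)
8^4 ≡ 18^2 = 324 ≡ 2 (mod 23)
8^8 ≡ 2^2 = 4 (mod 23)
8^16 ≡ 4^2 = 16 (mod 23)
8^32 ≡ 16^2 = 256 ≡ 3 (mod 23)
8^64 ≡ 3^2 = 9 (mod 23)
8^128 ≡ 9^2 = 81 ≡ 12 (mod 23)
8^256 ≡ 12^2 = 144 ≡ 6 (mod 23)
8^512 ≡ 6^2 = 36 ≡ 13 (mod 23)
8^1024 ≡ 13^2 = 169 ≡ 8 (mod 23)
8^1629 = 8^1024 * 8^512 * 8^64 * 8^16 * 8^8 * 8^4 * 8^1 ≡ 8 * 13 * 9 * 16 * 4 * 2 * 8 (mod 23).
Accumulate the product:
8 * 13 = 104 ≡ 12
12 * 9 = 108 ≡ 16
16 * 16 = 256 ≡ 3
3 * 4 = 12
12 * 2 = 24 ≡ 1
1 * 8 = 8

8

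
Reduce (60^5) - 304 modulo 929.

(60)^5 ≡ 59 (mod 929)
59 - 304 = -245 ≡ 684 (mod 929)

684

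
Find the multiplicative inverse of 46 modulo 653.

Run the extended Euclidean algorithm:
653 = 14×46 + 9
46 = 5×9 + 1
9 = 9×1 + 0
gcd(46, 653) = 1, so the inverse exists.
Bézout: 1 = −5×653 + 71×46.
So 46⁻¹ ≡ 71 (mod 653).

71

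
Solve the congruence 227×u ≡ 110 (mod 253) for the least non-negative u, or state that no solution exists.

132

gcd(227, 253) = 1, so a unique solution mod 253 exists.
227⁻¹ ≡ 107 (mod 253).
u ≡ 107×110 ≡ 132 (mod 253).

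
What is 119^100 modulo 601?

1

119^1 ≡ 119 (mod 601)
119^2 ≡ 119^2 = 14161 ≡ 338 (mod 601)
119^4 ≡ 338^2 = 114244 ≡ 54 (mod 601)
119^8 ≡ 54^2 = 2916 ≡ 512 (mod 601)
119^16 ≡ 512^2 = 262144 ≡ 108 (mod 601)
119^32 ≡ 108^2 = 11664 ≡ 245 (mod 601)
119^64 ≡ 245^2 = 60025 ≡ 526 (mod 601)
119^100 = 119^64 * 119^32 * 119^4 ≡ 526 * 245 * 54 (mod 601).
Accumulate the product:
526 * 245 = 128870 ≡ 256
256 * 54 = 13824 ≡ 1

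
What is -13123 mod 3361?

-13123 = -4×3361 + 321, so -13123 ≡ 321 (mod 3361).

321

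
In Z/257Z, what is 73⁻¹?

169

Apply the Euclidean algorithm and back-substitute:
257 = 3×73 + 38
73 = 1×38 + 35
38 = 1×35 + 3
35 = 11×3 + 2
3 = 1×2 + 1
2 = 2×1 + 0
gcd(73, 257) = 1, so the inverse exists.
Back-substitute for 1:
1 = 1×3 − 1×2
  = −1×35 + 12×3
  = 12×38 − 13×35
  = −13×73 + 25×38
  = 25×257 − 88×73
So 73⁻¹ ≡ −88 ≡ 169 (mod 257).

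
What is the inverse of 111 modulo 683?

80

683 = 6*111 + 17
111 = 6*17 + 9
17 = 1*9 + 8
9 = 1*8 + 1
8 = 8*1 + 0
gcd(111, 683) = 1, so the inverse exists.
Back-substitute for 1:
1 = 1*9 − 1*8
  = −1*17 + 2*9
  = 2*111 − 13*17
  = −13*683 + 80*111
So 111⁻¹ ≡ 80 (mod 683).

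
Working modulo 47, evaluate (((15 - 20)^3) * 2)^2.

15 - 20 = -5 ≡ 42 (mod 47)
(42)^3 ≡ 16 (mod 47)
16 * 2 = 32
(32)^2 ≡ 37 (mod 47)

37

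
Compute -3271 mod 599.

-3271 = -6*599 + 323, so -3271 ≡ 323 (mod 599).

323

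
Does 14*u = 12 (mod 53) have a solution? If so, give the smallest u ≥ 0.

gcd(14, 53) = 1, so a unique solution mod 53 exists.
14⁻¹ ≡ 19 (mod 53).
u ≡ 19*12 ≡ 16 (mod 53).

16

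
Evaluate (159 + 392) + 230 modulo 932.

159 + 392 = 551
551 + 230 = 781

781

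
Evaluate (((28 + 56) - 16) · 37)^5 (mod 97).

81

28 + 56 = 84
84 - 16 = 68
68 · 37 = 2516 ≡ 91 (mod 97)
(91)^5 ≡ 81 (mod 97)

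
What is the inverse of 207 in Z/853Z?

614

Run the extended Euclidean algorithm:
853 = 4·207 + 25
207 = 8·25 + 7
25 = 3·7 + 4
7 = 1·4 + 3
4 = 1·3 + 1
3 = 3·1 + 0
gcd(207, 853) = 1, so the inverse exists.
Bézout: 1 = 58·853 − 239·207.
So 207⁻¹ ≡ −239 ≡ 614 (mod 853).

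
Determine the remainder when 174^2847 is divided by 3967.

By square-and-multiply:
2847 in binary is 101100011111, i.e. 2847 = 2048 + 512 + 256 + 16 + 8 + 4 + 2 + 1.
174^1 ≡ 174 (mod 3967)
174^2 ≡ 174^2 = 30276 ≡ 2507 (mod 3967)
174^4 ≡ 2507^2 = 6285049 ≡ 1321 (mod 3967)
174^8 ≡ 1321^2 = 1745041 ≡ 3528 (mod 3967)
174^16 ≡ 3528^2 = 12446784 ≡ 2305 (mod 3967)
174^32 ≡ 2305^2 = 5313025 ≡ 1212 (mod 3967)
174^64 ≡ 1212^2 = 1468944 ≡ 1154 (mod 3967)
174^128 ≡ 1154^2 = 1331716 ≡ 2771 (mod 3967)
174^256 ≡ 2771^2 = 7678441 ≡ 2296 (mod 3967)
174^512 ≡ 2296^2 = 5271616 ≡ 3440 (mod 3967)
174^1024 ≡ 3440^2 = 11833600 ≡ 39 (mod 3967)
174^2048 ≡ 39^2 = 1521 (mod 3967)
174^2847 = 174^2048 * 174^512 * 174^256 * 174^16 * 174^8 * 174^4 * 174^2 * 174^1 ≡ 1521 * 3440 * 2296 * 2305 * 3528 * 1321 * 2507 * 174 (mod 3967).
Accumulate the product:
1521 * 3440 = 5232240 ≡ 3734
3734 * 2296 = 8573264 ≡ 577
577 * 2305 = 1329985 ≡ 1040
1040 * 3528 = 3669120 ≡ 3612
3612 * 1321 = 4771452 ≡ 3118
3118 * 2507 = 7816826 ≡ 1836
1836 * 174 = 319464 ≡ 2104

2104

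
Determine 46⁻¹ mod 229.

5

By the extended Euclidean algorithm:
229 = 4*46 + 45
46 = 1*45 + 1
45 = 45*1 + 0
gcd(46, 229) = 1, so the inverse exists.
Back-substitute for 1:
1 = 1*46 − 1*45
  = −1*229 + 5*46
So 46⁻¹ ≡ 5 (mod 229).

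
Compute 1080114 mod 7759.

1613

1080114 = 139×7759 + 1613, so 1080114 ≡ 1613 (mod 7759).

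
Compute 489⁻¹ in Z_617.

429

617 = 1×489 + 128
489 = 3×128 + 105
128 = 1×105 + 23
105 = 4×23 + 13
23 = 1×13 + 10
13 = 1×10 + 3
10 = 3×3 + 1
3 = 3×1 + 0
gcd(489, 617) = 1, so the inverse exists.
Back-substitute for 1:
1 = 1×10 − 3×3
  = −3×13 + 4×10
  = 4×23 − 7×13
  = −7×105 + 32×23
  = 32×128 − 39×105
  = −39×489 + 149×128
  = 149×617 − 188×489
So 489⁻¹ ≡ −188 ≡ 429 (mod 617).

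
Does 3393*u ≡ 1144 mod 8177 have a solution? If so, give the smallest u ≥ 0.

451

gcd(3393, 8177) = 13, and 13 | 1144, so solutions exist.
Divide through by 13: 261*u = 88 (mod 629).
261⁻¹ ≡ 241 (mod 629).
u ≡ 241*88 ≡ 451 (mod 629).
The smallest non-negative solution is u = 451.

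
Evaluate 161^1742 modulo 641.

246

By square-and-multiply:
1742 in binary is 11011001110, i.e. 1742 = 1024 + 512 + 128 + 64 + 8 + 4 + 2.
161^1 ≡ 161 (mod 641)
161^2 ≡ 161^2 = 25921 ≡ 281 (mod 641)
161^4 ≡ 281^2 = 78961 ≡ 118 (mod 641)
161^8 ≡ 118^2 = 13924 ≡ 463 (mod 641)
161^16 ≡ 463^2 = 214369 ≡ 275 (mod 641)
161^32 ≡ 275^2 = 75625 ≡ 628 (mod 641)
161^64 ≡ 628^2 = 394384 ≡ 169 (mod 641)
161^128 ≡ 169^2 = 28561 ≡ 357 (mod 641)
161^256 ≡ 357^2 = 127449 ≡ 531 (mod 641)
161^512 ≡ 531^2 = 281961 ≡ 562 (mod 641)
161^1024 ≡ 562^2 = 315844 ≡ 472 (mod 641)
161^1742 = 161^1024 * 161^512 * 161^128 * 161^64 * 161^8 * 161^4 * 161^2 ≡ 472 * 562 * 357 * 169 * 463 * 118 * 281 (mod 641).
Accumulate the product:
472 * 562 = 265264 ≡ 531
531 * 357 = 189567 ≡ 472
472 * 169 = 79768 ≡ 284
284 * 463 = 131492 ≡ 87
87 * 118 = 10266 ≡ 10
10 * 281 = 2810 ≡ 246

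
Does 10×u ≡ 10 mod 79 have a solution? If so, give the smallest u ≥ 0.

gcd(10, 79) = 1, so a unique solution mod 79 exists.
10⁻¹ ≡ 8 (mod 79).
u ≡ 8×10 ≡ 1 (mod 79).

1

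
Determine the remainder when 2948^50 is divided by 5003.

192

50 in binary is 110010, i.e. 50 = 32 + 16 + 2.
2948^1 ≡ 2948 (mod 5003)
2948^2 ≡ 2948^2 = 8690704 ≡ 493 (mod 5003)
2948^4 ≡ 493^2 = 243049 ≡ 2905 (mod 5003)
2948^8 ≡ 2905^2 = 8439025 ≡ 3967 (mod 5003)
2948^16 ≡ 3967^2 = 15737089 ≡ 2654 (mod 5003)
2948^32 ≡ 2654^2 = 7043716 ≡ 4495 (mod 5003)
2948^50 = 2948^32 * 2948^16 * 2948^2 ≡ 4495 * 2654 * 493 (mod 5003).
Accumulate the product:
4495 * 2654 = 11929730 ≡ 2578
2578 * 493 = 1270954 ≡ 192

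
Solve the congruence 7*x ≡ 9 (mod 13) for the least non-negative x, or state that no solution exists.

gcd(7, 13) = 1, so a unique solution mod 13 exists.
7⁻¹ ≡ 2 (mod 13).
x ≡ 2*9 ≡ 5 (mod 13).

5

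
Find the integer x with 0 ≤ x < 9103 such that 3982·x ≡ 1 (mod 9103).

4044

Apply the Euclidean algorithm and back-substitute:
9103 = 2*3982 + 1139
3982 = 3*1139 + 565
1139 = 2*565 + 9
565 = 62*9 + 7
9 = 1*7 + 2
7 = 3*2 + 1
2 = 2*1 + 0
gcd(3982, 9103) = 1, so the inverse exists.
Back-substitute for 1:
1 = 1*7 − 3*2
  = −3*9 + 4*7
  = 4*565 − 251*9
  = −251*1139 + 506*565
  = 506*3982 − 1769*1139
  = −1769*9103 + 4044*3982
So 3982⁻¹ ≡ 4044 (mod 9103).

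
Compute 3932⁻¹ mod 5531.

2871

Apply the Euclidean algorithm and back-substitute:
5531 = 1*3932 + 1599
3932 = 2*1599 + 734
1599 = 2*734 + 131
734 = 5*131 + 79
131 = 1*79 + 52
79 = 1*52 + 27
52 = 1*27 + 25
27 = 1*25 + 2
25 = 12*2 + 1
2 = 2*1 + 0
gcd(3932, 5531) = 1, so the inverse exists.
Back-substitute for 1:
1 = 1*25 − 12*2
  = −12*27 + 13*25
  = 13*52 − 25*27
  = −25*79 + 38*52
  = 38*131 − 63*79
  = −63*734 + 353*131
  = 353*1599 − 769*734
  = −769*3932 + 1891*1599
  = 1891*5531 − 2660*3932
So 3932⁻¹ ≡ −2660 ≡ 2871 (mod 5531).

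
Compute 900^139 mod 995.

By square-and-multiply:
139 in binary is 10001011, i.e. 139 = 128 + 8 + 2 + 1.
900^1 ≡ 900 (mod 995)
900^2 ≡ 900^2 = 810000 ≡ 70 (mod 995)
900^4 ≡ 70^2 = 4900 ≡ 920 (mod 995)
900^8 ≡ 920^2 = 846400 ≡ 650 (mod 995)
900^16 ≡ 650^2 = 422500 ≡ 620 (mod 995)
900^32 ≡ 620^2 = 384400 ≡ 330 (mod 995)
900^64 ≡ 330^2 = 108900 ≡ 445 (mod 995)
900^128 ≡ 445^2 = 198025 ≡ 20 (mod 995)
900^139 = 900^128 × 900^8 × 900^2 × 900^1 ≡ 20 × 650 × 70 × 900 (mod 995).
Accumulate the product:
20 × 650 = 13000 ≡ 65
65 × 70 = 4550 ≡ 570
570 × 900 = 513000 ≡ 575

575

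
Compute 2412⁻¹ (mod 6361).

6361 = 2·2412 + 1537
2412 = 1·1537 + 875
1537 = 1·875 + 662
875 = 1·662 + 213
662 = 3·213 + 23
213 = 9·23 + 6
23 = 3·6 + 5
6 = 1·5 + 1
5 = 5·1 + 0
gcd(2412, 6361) = 1, so the inverse exists.
Back-substitute for 1:
1 = 1·6 − 1·5
  = −1·23 + 4·6
  = 4·213 − 37·23
  = −37·662 + 115·213
  = 115·875 − 152·662
  = −152·1537 + 267·875
  = 267·2412 − 419·1537
  = −419·6361 + 1105·2412
So 2412⁻¹ ≡ 1105 (mod 6361).

1105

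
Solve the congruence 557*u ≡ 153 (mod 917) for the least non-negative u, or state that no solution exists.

481

gcd(557, 917) = 1, so a unique solution mod 917 exists.
557⁻¹ ≡ 135 (mod 917).
u ≡ 135*153 ≡ 481 (mod 917).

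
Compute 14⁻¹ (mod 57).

57 = 4*14 + 1
14 = 14*1 + 0
gcd(14, 57) = 1, so the inverse exists.
Back-substitute for 1:
1 = 1*57 − 4*14
So 14⁻¹ ≡ −4 ≡ 53 (mod 57).

53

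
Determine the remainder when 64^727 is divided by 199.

By square-and-multiply:
64^1 ≡ 64 (mod 199)
64^2 ≡ 64^2 = 4096 ≡ 116 (mod 199)
64^4 ≡ 116^2 = 13456 ≡ 123 (mod 199)
64^8 ≡ 123^2 = 15129 ≡ 5 (mod 199)
64^16 ≡ 5^2 = 25 (mod 199)
64^32 ≡ 25^2 = 625 ≡ 28 (mod 199)
64^64 ≡ 28^2 = 784 ≡ 187 (mod 199)
64^128 ≡ 187^2 = 34969 ≡ 144 (mod 199)
64^256 ≡ 144^2 = 20736 ≡ 40 (mod 199)
64^512 ≡ 40^2 = 1600 ≡ 8 (mod 199)
64^727 = 64^512 · 64^128 · 64^64 · 64^16 · 64^4 · 64^2 · 64^1 ≡ 8 · 144 · 187 · 25 · 123 · 116 · 64 (mod 199).
Accumulate the product:
8 · 144 = 1152 ≡ 157
157 · 187 = 29359 ≡ 106
106 · 25 = 2650 ≡ 63
63 · 123 = 7749 ≡ 187
187 · 116 = 21692 ≡ 1
1 · 64 = 64

64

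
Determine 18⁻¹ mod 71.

Apply the Euclidean algorithm and back-substitute:
71 = 3×18 + 17
18 = 1×17 + 1
17 = 17×1 + 0
gcd(18, 71) = 1, so the inverse exists.
Back-substitute for 1:
1 = 1×18 − 1×17
  = −1×71 + 4×18
So 18⁻¹ ≡ 4 (mod 71).

4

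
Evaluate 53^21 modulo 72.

By square-and-multiply:
21 in binary is 10101, i.e. 21 = 16 + 4 + 1.
53^1 ≡ 53 (mod 72)
53^2 ≡ 53^2 = 2809 ≡ 1 (mod 72)
53^4 ≡ 1^2 = 1 (mod 72)
53^8 ≡ 1^2 = 1 (mod 72)
53^16 ≡ 1^2 = 1 (mod 72)
53^21 = 53^16 * 53^4 * 53^1 ≡ 1 * 1 * 53 (mod 72).
Accumulate the product:
1 * 1 = 1
1 * 53 = 53

53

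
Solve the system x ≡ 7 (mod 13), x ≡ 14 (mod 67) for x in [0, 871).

13⁻¹ mod 67: 13·31 ≡ 1 (mod 67), so 13⁻¹ ≡ 31.
x = 7 + 13·((14 − 7)·31 mod 67) = 7 + 13·16 = 215.

215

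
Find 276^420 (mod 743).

276^1 ≡ 276 (mod 743)
276^2 ≡ 276^2 = 76176 ≡ 390 (mod 743)
276^4 ≡ 390^2 = 152100 ≡ 528 (mod 743)
276^8 ≡ 528^2 = 278784 ≡ 159 (mod 743)
276^16 ≡ 159^2 = 25281 ≡ 19 (mod 743)
276^32 ≡ 19^2 = 361 (mod 743)
276^64 ≡ 361^2 = 130321 ≡ 296 (mod 743)
276^128 ≡ 296^2 = 87616 ≡ 685 (mod 743)
276^256 ≡ 685^2 = 469225 ≡ 392 (mod 743)
276^420 = 276^256 · 276^128 · 276^32 · 276^4 ≡ 392 · 685 · 361 · 528 (mod 743).
Accumulate the product:
392 · 685 = 268520 ≡ 297
297 · 361 = 107217 ≡ 225
225 · 528 = 118800 ≡ 663

663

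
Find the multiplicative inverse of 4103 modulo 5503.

Run the extended Euclidean algorithm:
5503 = 1*4103 + 1400
4103 = 2*1400 + 1303
1400 = 1*1303 + 97
1303 = 13*97 + 42
97 = 2*42 + 13
42 = 3*13 + 3
13 = 4*3 + 1
3 = 3*1 + 0
gcd(4103, 5503) = 1, so the inverse exists.
Bézout: 1 = 1269*5503 − 1702*4103.
So 4103⁻¹ ≡ −1702 ≡ 3801 (mod 5503).

3801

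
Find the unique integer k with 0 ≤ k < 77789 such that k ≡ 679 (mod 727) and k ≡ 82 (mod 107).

727⁻¹ mod 107: 727*34 ≡ 1 (mod 107), so 727⁻¹ ≡ 34.
k = 679 + 727*((82 − 679)*34 mod 107) = 679 + 727*32 = 23943.
Check: 23943 mod 727 = 679, 23943 mod 107 = 82. ✓

23943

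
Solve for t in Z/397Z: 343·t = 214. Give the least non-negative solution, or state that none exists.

gcd(343, 397) = 1, so a unique solution mod 397 exists.
343⁻¹ ≡ 272 (mod 397).
t ≡ 272·214 ≡ 246 (mod 397).

246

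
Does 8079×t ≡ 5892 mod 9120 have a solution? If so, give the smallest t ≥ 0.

1948

gcd(8079, 9120) = 3, and 3 | 5892, so solutions exist.
Divide through by 3: 2693×t mod 3040 = 1964.
2693⁻¹ ≡ 2637 (mod 3040).
t ≡ 2637×1964 ≡ 1948 (mod 3040).
The smallest non-negative solution is t = 1948.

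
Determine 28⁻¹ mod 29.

Run the extended Euclidean algorithm:
29 = 1·28 + 1
28 = 28·1 + 0
gcd(28, 29) = 1, so the inverse exists.
Back-substitute for 1:
1 = 1·29 − 1·28
So 28⁻¹ ≡ −1 ≡ 28 (mod 29).

28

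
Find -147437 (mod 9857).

418

-147437 = -15×9857 + 418, so -147437 ≡ 418 (mod 9857).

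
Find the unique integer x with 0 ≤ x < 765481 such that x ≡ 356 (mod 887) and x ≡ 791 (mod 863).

112118

887⁻¹ mod 863: 887*36 ≡ 1 (mod 863), so 887⁻¹ ≡ 36.
x = 356 + 887*((791 − 356)*36 mod 863) = 356 + 887*126 = 112118.
Check: 112118 mod 887 = 356, 112118 mod 863 = 791. ✓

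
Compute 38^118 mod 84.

Compute successive squares:
38^1 ≡ 38 (mod 84)
38^2 ≡ 38^2 = 1444 ≡ 16 (mod 84)
38^4 ≡ 16^2 = 256 ≡ 4 (mod 84)
38^8 ≡ 4^2 = 16 (mod 84)
38^16 ≡ 16^2 = 256 ≡ 4 (mod 84)
38^32 ≡ 4^2 = 16 (mod 84)
38^64 ≡ 16^2 = 256 ≡ 4 (mod 84)
38^118 = 38^64 × 38^32 × 38^16 × 38^4 × 38^2 ≡ 4 × 16 × 4 × 4 × 16 (mod 84).
Accumulate the product:
4 × 16 = 64
64 × 4 = 256 ≡ 4
4 × 4 = 16
16 × 16 = 256 ≡ 4

4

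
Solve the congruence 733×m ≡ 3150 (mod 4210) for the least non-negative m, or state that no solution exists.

3370

gcd(733, 4210) = 1, so a unique solution mod 4210 exists.
733⁻¹ ≡ 2217 (mod 4210).
m ≡ 2217×3150 ≡ 3370 (mod 4210).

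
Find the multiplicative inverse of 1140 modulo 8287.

Apply the Euclidean algorithm and back-substitute:
8287 = 7·1140 + 307
1140 = 3·307 + 219
307 = 1·219 + 88
219 = 2·88 + 43
88 = 2·43 + 2
43 = 21·2 + 1
2 = 2·1 + 0
gcd(1140, 8287) = 1, so the inverse exists.
Back-substitute for 1:
1 = 1·43 − 21·2
  = −21·88 + 43·43
  = 43·219 − 107·88
  = −107·307 + 150·219
  = 150·1140 − 557·307
  = −557·8287 + 4049·1140
So 1140⁻¹ ≡ 4049 (mod 8287).

4049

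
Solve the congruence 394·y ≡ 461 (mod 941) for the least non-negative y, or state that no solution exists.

486

gcd(394, 941) = 1, so a unique solution mod 941 exists.
394⁻¹ ≡ 246 (mod 941).
y ≡ 246·461 ≡ 486 (mod 941).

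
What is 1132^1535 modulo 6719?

6422

1535 in binary is 10111111111, i.e. 1535 = 1024 + 256 + 128 + 64 + 32 + 16 + 8 + 4 + 2 + 1.
1132^1 ≡ 1132 (mod 6719)
1132^2 ≡ 1132^2 = 1281424 ≡ 4814 (mod 6719)
1132^4 ≡ 4814^2 = 23174596 ≡ 765 (mod 6719)
1132^8 ≡ 765^2 = 585225 ≡ 672 (mod 6719)
1132^16 ≡ 672^2 = 451584 ≡ 1411 (mod 6719)
1132^32 ≡ 1411^2 = 1990921 ≡ 2097 (mod 6719)
1132^64 ≡ 2097^2 = 4397409 ≡ 3183 (mod 6719)
1132^128 ≡ 3183^2 = 10131489 ≡ 5956 (mod 6719)
1132^256 ≡ 5956^2 = 35473936 ≡ 4335 (mod 6719)
1132^512 ≡ 4335^2 = 18792225 ≡ 5901 (mod 6719)
1132^1024 ≡ 5901^2 = 34821801 ≡ 3943 (mod 6719)
1132^1535 = 1132^1024 · 1132^256 · 1132^128 · 1132^64 · 1132^32 · 1132^16 · 1132^8 · 1132^4 · 1132^2 · 1132^1 ≡ 3943 · 4335 · 5956 · 3183 · 2097 · 1411 · 672 · 765 · 4814 · 1132 (mod 6719).
Accumulate the product:
3943 · 4335 = 17092905 ≡ 6488
6488 · 5956 = 38642528 ≡ 1559
1559 · 3183 = 4962297 ≡ 3675
3675 · 2097 = 7706475 ≡ 6501
6501 · 1411 = 9172911 ≡ 1476
1476 · 672 = 991872 ≡ 4179
4179 · 765 = 3196935 ≡ 5410
5410 · 4814 = 26043740 ≡ 896
896 · 1132 = 1014272 ≡ 6422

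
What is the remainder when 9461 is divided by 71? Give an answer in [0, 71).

9461 = 133*71 + 18, so 9461 ≡ 18 (mod 71).

18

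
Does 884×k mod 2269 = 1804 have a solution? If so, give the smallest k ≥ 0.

gcd(884, 2269) = 1, so a unique solution mod 2269 exists.
884⁻¹ ≡ 1096 (mod 2269).
k ≡ 1096×1804 ≡ 885 (mod 2269).

885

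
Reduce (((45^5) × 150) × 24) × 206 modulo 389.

(45)^5 ≡ 140 (mod 389)
140 × 150 = 21000 ≡ 383 (mod 389)
383 × 24 = 9192 ≡ 245 (mod 389)
245 × 206 = 50470 ≡ 289 (mod 389)

289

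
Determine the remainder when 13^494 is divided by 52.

Compute successive squares:
494 in binary is 111101110, i.e. 494 = 256 + 128 + 64 + 32 + 8 + 4 + 2.
13^1 ≡ 13 (mod 52)
13^2 ≡ 13^2 = 169 ≡ 13 (mod 52)
13^4 ≡ 13^2 = 169 ≡ 13 (mod 52)
13^8 ≡ 13^2 = 169 ≡ 13 (mod 52)
13^16 ≡ 13^2 = 169 ≡ 13 (mod 52)
13^32 ≡ 13^2 = 169 ≡ 13 (mod 52)
13^64 ≡ 13^2 = 169 ≡ 13 (mod 52)
13^128 ≡ 13^2 = 169 ≡ 13 (mod 52)
13^256 ≡ 13^2 = 169 ≡ 13 (mod 52)
13^494 = 13^256 * 13^128 * 13^64 * 13^32 * 13^8 * 13^4 * 13^2 ≡ 13 * 13 * 13 * 13 * 13 * 13 * 13 (mod 52).
Accumulate the product:
13 * 13 = 169 ≡ 13
13 * 13 = 169 ≡ 13
13 * 13 = 169 ≡ 13
13 * 13 = 169 ≡ 13
13 * 13 = 169 ≡ 13
13 * 13 = 169 ≡ 13

13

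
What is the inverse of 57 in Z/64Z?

9

64 = 1×57 + 7
57 = 8×7 + 1
7 = 7×1 + 0
gcd(57, 64) = 1, so the inverse exists.
Bézout: 1 = −8×64 + 9×57.
So 57⁻¹ ≡ 9 (mod 64).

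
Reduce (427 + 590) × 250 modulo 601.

427 + 590 = 1017 ≡ 416 (mod 601)
416 × 250 = 104000 ≡ 27 (mod 601)

27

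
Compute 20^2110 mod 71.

48

2110 in binary is 100000111110, i.e. 2110 = 2048 + 32 + 16 + 8 + 4 + 2.
20^1 ≡ 20 (mod 71)
20^2 ≡ 20^2 = 400 ≡ 45 (mod 71)
20^4 ≡ 45^2 = 2025 ≡ 37 (mod 71)
20^8 ≡ 37^2 = 1369 ≡ 20 (mod 71)
20^16 ≡ 20^2 = 400 ≡ 45 (mod 71)
20^32 ≡ 45^2 = 2025 ≡ 37 (mod 71)
20^64 ≡ 37^2 = 1369 ≡ 20 (mod 71)
20^128 ≡ 20^2 = 400 ≡ 45 (mod 71)
20^256 ≡ 45^2 = 2025 ≡ 37 (mod 71)
20^512 ≡ 37^2 = 1369 ≡ 20 (mod 71)
20^1024 ≡ 20^2 = 400 ≡ 45 (mod 71)
20^2048 ≡ 45^2 = 2025 ≡ 37 (mod 71)
20^2110 = 20^2048 * 20^32 * 20^16 * 20^8 * 20^4 * 20^2 ≡ 37 * 37 * 45 * 20 * 37 * 45 (mod 71).
Accumulate the product:
37 * 37 = 1369 ≡ 20
20 * 45 = 900 ≡ 48
48 * 20 = 960 ≡ 37
37 * 37 = 1369 ≡ 20
20 * 45 = 900 ≡ 48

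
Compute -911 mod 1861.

-911 = -1*1861 + 950, so -911 ≡ 950 (mod 1861).

950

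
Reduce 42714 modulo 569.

42714 = 75×569 + 39, so 42714 ≡ 39 (mod 569).

39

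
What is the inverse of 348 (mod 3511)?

Run the extended Euclidean algorithm:
3511 = 10*348 + 31
348 = 11*31 + 7
31 = 4*7 + 3
7 = 2*3 + 1
3 = 3*1 + 0
gcd(348, 3511) = 1, so the inverse exists.
Bézout: 1 = −101*3511 + 1019*348.
So 348⁻¹ ≡ 1019 (mod 3511).

1019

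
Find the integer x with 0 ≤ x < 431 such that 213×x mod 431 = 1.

431 = 2×213 + 5
213 = 42×5 + 3
5 = 1×3 + 2
3 = 1×2 + 1
2 = 2×1 + 0
gcd(213, 431) = 1, so the inverse exists.
Back-substitute for 1:
1 = 1×3 − 1×2
  = −1×5 + 2×3
  = 2×213 − 85×5
  = −85×431 + 172×213
So 213⁻¹ ≡ 172 (mod 431).

172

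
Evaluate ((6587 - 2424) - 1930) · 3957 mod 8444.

3557

6587 - 2424 = 4163
4163 - 1930 = 2233
2233 · 3957 = 8835981 ≡ 3557 (mod 8444)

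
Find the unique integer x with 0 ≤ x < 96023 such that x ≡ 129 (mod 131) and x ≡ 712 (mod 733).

131⁻¹ mod 733: 131*498 ≡ 1 (mod 733), so 131⁻¹ ≡ 498.
x = 129 + 131*((712 − 129)*498 mod 733) = 129 + 131*66 = 8775.
Check: 8775 mod 131 = 129, 8775 mod 733 = 712. ✓

8775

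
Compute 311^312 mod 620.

312 in binary is 100111000, i.e. 312 = 256 + 32 + 16 + 8.
311^1 ≡ 311 (mod 620)
311^2 ≡ 311^2 = 96721 ≡ 1 (mod 620)
311^4 ≡ 1^2 = 1 (mod 620)
311^8 ≡ 1^2 = 1 (mod 620)
311^16 ≡ 1^2 = 1 (mod 620)
311^32 ≡ 1^2 = 1 (mod 620)
311^64 ≡ 1^2 = 1 (mod 620)
311^128 ≡ 1^2 = 1 (mod 620)
311^256 ≡ 1^2 = 1 (mod 620)
311^312 = 311^256 · 311^32 · 311^16 · 311^8 ≡ 1 · 1 · 1 · 1 (mod 620).
Accumulate the product:
1 · 1 = 1
1 · 1 = 1
1 · 1 = 1

1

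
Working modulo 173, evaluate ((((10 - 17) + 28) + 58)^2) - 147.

39

10 - 17 = -7 ≡ 166 (mod 173)
166 + 28 = 194 ≡ 21 (mod 173)
21 + 58 = 79
(79)^2 ≡ 13 (mod 173)
13 - 147 = -134 ≡ 39 (mod 173)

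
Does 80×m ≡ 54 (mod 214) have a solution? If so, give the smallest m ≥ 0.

105

gcd(80, 214) = 2, and 2 | 54, so solutions exist.
Divide through by 2: 40×m mod 107 = 27.
40⁻¹ ≡ 99 (mod 107).
m ≡ 99×27 ≡ 105 (mod 107).
The smallest non-negative solution is m = 105.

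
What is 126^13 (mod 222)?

168

13 in binary is 1101, i.e. 13 = 8 + 4 + 1.
126^1 ≡ 126 (mod 222)
126^2 ≡ 126^2 = 15876 ≡ 114 (mod 222)
126^4 ≡ 114^2 = 12996 ≡ 120 (mod 222)
126^8 ≡ 120^2 = 14400 ≡ 192 (mod 222)
126^13 = 126^8 * 126^4 * 126^1 ≡ 192 * 120 * 126 (mod 222).
Accumulate the product:
192 * 120 = 23040 ≡ 174
174 * 126 = 21924 ≡ 168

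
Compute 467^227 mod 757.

690

227 in binary is 11100011, i.e. 227 = 128 + 64 + 32 + 2 + 1.
467^1 ≡ 467 (mod 757)
467^2 ≡ 467^2 = 218089 ≡ 73 (mod 757)
467^4 ≡ 73^2 = 5329 ≡ 30 (mod 757)
467^8 ≡ 30^2 = 900 ≡ 143 (mod 757)
467^16 ≡ 143^2 = 20449 ≡ 10 (mod 757)
467^32 ≡ 10^2 = 100 (mod 757)
467^64 ≡ 100^2 = 10000 ≡ 159 (mod 757)
467^128 ≡ 159^2 = 25281 ≡ 300 (mod 757)
467^227 = 467^128 · 467^64 · 467^32 · 467^2 · 467^1 ≡ 300 · 159 · 100 · 73 · 467 (mod 757).
Accumulate the product:
300 · 159 = 47700 ≡ 9
9 · 100 = 900 ≡ 143
143 · 73 = 10439 ≡ 598
598 · 467 = 279266 ≡ 690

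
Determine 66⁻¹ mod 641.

68

Run the extended Euclidean algorithm:
641 = 9×66 + 47
66 = 1×47 + 19
47 = 2×19 + 9
19 = 2×9 + 1
9 = 9×1 + 0
gcd(66, 641) = 1, so the inverse exists.
Back-substitute for 1:
1 = 1×19 − 2×9
  = −2×47 + 5×19
  = 5×66 − 7×47
  = −7×641 + 68×66
So 66⁻¹ ≡ 68 (mod 641).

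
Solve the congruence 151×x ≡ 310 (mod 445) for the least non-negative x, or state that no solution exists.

gcd(151, 445) = 1, so a unique solution mod 445 exists.
151⁻¹ ≡ 56 (mod 445).
x ≡ 56×310 ≡ 5 (mod 445).

5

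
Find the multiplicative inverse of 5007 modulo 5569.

109

Apply the Euclidean algorithm and back-substitute:
5569 = 1*5007 + 562
5007 = 8*562 + 511
562 = 1*511 + 51
511 = 10*51 + 1
51 = 51*1 + 0
gcd(5007, 5569) = 1, so the inverse exists.
Bézout: 1 = −98*5569 + 109*5007.
So 5007⁻¹ ≡ 109 (mod 5569).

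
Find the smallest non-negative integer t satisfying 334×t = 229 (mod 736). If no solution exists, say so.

gcd(334, 736) = 2, and 2 does not divide 229.
So the congruence has no solution.

no solution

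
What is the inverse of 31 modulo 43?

43 = 1×31 + 12
31 = 2×12 + 7
12 = 1×7 + 5
7 = 1×5 + 2
5 = 2×2 + 1
2 = 2×1 + 0
gcd(31, 43) = 1, so the inverse exists.
Bézout: 1 = 13×43 − 18×31.
So 31⁻¹ ≡ −18 ≡ 25 (mod 43).

25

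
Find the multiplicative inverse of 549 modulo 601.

104

By the extended Euclidean algorithm:
601 = 1×549 + 52
549 = 10×52 + 29
52 = 1×29 + 23
29 = 1×23 + 6
23 = 3×6 + 5
6 = 1×5 + 1
5 = 5×1 + 0
gcd(549, 601) = 1, so the inverse exists.
Back-substitute for 1:
1 = 1×6 − 1×5
  = −1×23 + 4×6
  = 4×29 − 5×23
  = −5×52 + 9×29
  = 9×549 − 95×52
  = −95×601 + 104×549
So 549⁻¹ ≡ 104 (mod 601).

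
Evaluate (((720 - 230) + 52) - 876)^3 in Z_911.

196

720 - 230 = 490
490 + 52 = 542
542 - 876 = -334 ≡ 577 (mod 911)
(577)^3 ≡ 196 (mod 911)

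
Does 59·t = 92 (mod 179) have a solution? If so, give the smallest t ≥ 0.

gcd(59, 179) = 1, so a unique solution mod 179 exists.
59⁻¹ ≡ 88 (mod 179).
t ≡ 88·92 ≡ 41 (mod 179).

41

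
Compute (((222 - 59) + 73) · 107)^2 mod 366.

4

222 - 59 = 163
163 + 73 = 236
236 · 107 = 25252 ≡ 364 (mod 366)
(364)^2 ≡ 4 (mod 366)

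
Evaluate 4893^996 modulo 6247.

4893^1 ≡ 4893 (mod 6247)
4893^2 ≡ 4893^2 = 23941449 ≡ 2945 (mod 6247)
4893^4 ≡ 2945^2 = 8673025 ≡ 2189 (mod 6247)
4893^8 ≡ 2189^2 = 4791721 ≡ 272 (mod 6247)
4893^16 ≡ 272^2 = 73984 ≡ 5267 (mod 6247)
4893^32 ≡ 5267^2 = 27741289 ≡ 4609 (mod 6247)
4893^64 ≡ 4609^2 = 21242881 ≡ 3081 (mod 6247)
4893^128 ≡ 3081^2 = 9492561 ≡ 3368 (mod 6247)
4893^256 ≡ 3368^2 = 11343424 ≡ 5119 (mod 6247)
4893^512 ≡ 5119^2 = 26204161 ≡ 4243 (mod 6247)
4893^996 = 4893^512 * 4893^256 * 4893^128 * 4893^64 * 4893^32 * 4893^4 ≡ 4243 * 5119 * 3368 * 3081 * 4609 * 2189 (mod 6247).
Accumulate the product:
4243 * 5119 = 21719917 ≡ 5345
5345 * 3368 = 18001960 ≡ 4353
4353 * 3081 = 13411593 ≡ 5531
5531 * 4609 = 25492379 ≡ 4619
4619 * 2189 = 10110991 ≡ 3345

3345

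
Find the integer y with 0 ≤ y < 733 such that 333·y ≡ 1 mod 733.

361

By the extended Euclidean algorithm:
733 = 2×333 + 67
333 = 4×67 + 65
67 = 1×65 + 2
65 = 32×2 + 1
2 = 2×1 + 0
gcd(333, 733) = 1, so the inverse exists.
Back-substitute for 1:
1 = 1×65 − 32×2
  = −32×67 + 33×65
  = 33×333 − 164×67
  = −164×733 + 361×333
So 333⁻¹ ≡ 361 (mod 733).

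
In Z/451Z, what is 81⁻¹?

245

Run the extended Euclidean algorithm:
451 = 5×81 + 46
81 = 1×46 + 35
46 = 1×35 + 11
35 = 3×11 + 2
11 = 5×2 + 1
2 = 2×1 + 0
gcd(81, 451) = 1, so the inverse exists.
Bézout: 1 = 37×451 − 206×81.
So 81⁻¹ ≡ −206 ≡ 245 (mod 451).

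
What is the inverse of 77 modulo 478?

149

478 = 6*77 + 16
77 = 4*16 + 13
16 = 1*13 + 3
13 = 4*3 + 1
3 = 3*1 + 0
gcd(77, 478) = 1, so the inverse exists.
Back-substitute for 1:
1 = 1*13 − 4*3
  = −4*16 + 5*13
  = 5*77 − 24*16
  = −24*478 + 149*77
So 77⁻¹ ≡ 149 (mod 478).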